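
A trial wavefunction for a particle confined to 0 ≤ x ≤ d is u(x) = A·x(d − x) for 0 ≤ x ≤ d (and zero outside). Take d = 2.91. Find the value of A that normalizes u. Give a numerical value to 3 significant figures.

The normalization condition is ∫|u|² dx = 1 from 0 to d.
Carrying out the integral gives A² · d^5/30.
Substituting d = 2.91 gives A² = 0.1438, so A = 0.3792.

A ≈ 0.379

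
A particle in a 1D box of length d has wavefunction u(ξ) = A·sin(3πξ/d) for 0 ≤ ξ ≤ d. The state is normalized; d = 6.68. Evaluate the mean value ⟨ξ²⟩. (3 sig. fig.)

⟨ξ^2⟩ ≈ 14.6

By definition ⟨ξ²⟩ = ∫ ξ^2 |u(ξ)|² dξ.
Using sin²θ = (1 − cos 2θ)/2, the ratio of the moment integral to the normalization integral gives ⟨ξ²⟩ = -d^2/(18·π^2) + d^2/3.
With d = 6.68, ⟨ξ^2⟩ = 14.62.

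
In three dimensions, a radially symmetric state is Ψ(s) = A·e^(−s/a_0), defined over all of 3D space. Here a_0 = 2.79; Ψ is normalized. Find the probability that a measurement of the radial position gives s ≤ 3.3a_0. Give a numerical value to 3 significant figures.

P ≈ 0.960

With dV = 4πs²ds, the probability is ∫|Ψ|² dV over s ≤ 3.3a_0.
The full normalization integral is A²·[π·a_0^3] = 1, fixing A².
Let u = s/a_0; then A², 4π and the length scale all cancel, so P = ∫_{0}^{3.3} u^2·e^(-2·u) du ÷ ∫_{0}^{∞} u^2·e^(-2·u) du.
An antiderivative of u^2·e^(-2·u) is -(2·u^2 + 2·u + 1)·e^(-2·u)/4; evaluating from 0 to 3.3 gives 1/4 - 1469·e^(-33/5)/200, while the full integral is 1/4.
This evaluates to P = 0.9600.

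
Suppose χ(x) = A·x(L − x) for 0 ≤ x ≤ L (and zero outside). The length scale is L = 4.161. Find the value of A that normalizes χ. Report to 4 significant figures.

A ≈ 0.1551

We need A² ∫|f|² dx = 1, taking the integral from 0 to L.
Expanding the polynomial and integrating term by term, ∫|χ|² dx = A²·(L^5/30).
Plugging in L = 4.161 yields A = 0.15508.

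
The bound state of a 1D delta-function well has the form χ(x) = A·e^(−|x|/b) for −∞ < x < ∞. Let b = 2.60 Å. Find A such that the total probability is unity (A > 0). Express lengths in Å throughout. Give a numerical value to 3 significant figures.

The normalization condition is ∫|χ|² dx = 1 from −∞ to ∞.
Carrying out the integral gives A² · b.
So A² = (b)^(−1).
With b = 2.60: A² = 0.3846 and A = 0.6202.

A ≈ 0.620 Å^(-1/2)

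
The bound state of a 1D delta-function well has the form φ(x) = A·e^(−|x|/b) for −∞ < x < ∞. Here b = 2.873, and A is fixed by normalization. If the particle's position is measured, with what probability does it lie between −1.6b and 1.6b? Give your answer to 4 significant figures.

|φ|² is the probability density, so P = ∫_{−1.6b}^{1.6b} |φ|² dx.
Since A² = 1/(b), this is the region integral divided by the full normalization integral.
Both integrals are even about x = 0, so only the x ≥ 0 halves are needed (the factors of 2 cancel). In terms of u = x/b (A² and the length scale cancel between numerator and denominator), P = [∫_{0}^{1.6} e^(-2·u) du] / [∫_{0}^{∞} e^(-2·u) du].
Using ∫ e^(-2·u) du = -e^(-2·u)/2, the numerator is 1/2 - e^(-16/5)/2 and the denominator is 1/2.
The result is P = 0.95924.

P ≈ 0.9592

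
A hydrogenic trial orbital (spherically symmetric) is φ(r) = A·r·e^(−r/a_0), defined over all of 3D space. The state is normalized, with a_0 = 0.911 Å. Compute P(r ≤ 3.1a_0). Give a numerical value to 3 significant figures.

Integrate the radial probability density 4πr²|φ|² over r ≤ 3.1a_0.
Normalization gives A² = 1/(3·π·a_0^5).
Substituting u = r/a_0, A², 4π and the length scale all cancel in the ratio: P = ∫_{0}^{3.1} u^4·e^(-2·u) du / ∫_{0}^{∞} u^4·e^(-2·u) du.
Using ∫ u^4·e^(-2·u) du = -(u^4/2 + u^3 + 3·u^2/2 + 3·u/2 + 3/4)·e^(-2·u), the numerator is ≈ 0.55562 and the denominator is 3/4.
The region integral divided by the full integral gives P = 0.7408.

P ≈ 0.741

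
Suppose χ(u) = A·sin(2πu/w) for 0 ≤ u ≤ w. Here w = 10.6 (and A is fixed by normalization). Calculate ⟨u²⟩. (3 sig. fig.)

⟨u^2⟩ ≈ 36.0

⟨u²⟩ = ∫ u^2 |χ|² du over the full domain.
The ratio of the moment integral to the normalization integral gives ⟨u²⟩ = -w^2/(8·π^2) + w^2/3.
With w = 10.6, ⟨u^2⟩ = 36.03.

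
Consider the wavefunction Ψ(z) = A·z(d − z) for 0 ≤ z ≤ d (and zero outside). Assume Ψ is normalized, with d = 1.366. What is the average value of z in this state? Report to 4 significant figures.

⟨z⟩ ≈ 0.6830

The expectation value is the |Ψ|²-weighted average of z: ∫ z|Ψ|² dz.
Expanding the polynomial and integrating term by term, evaluating both integrals, ⟨z⟩ = d/2.
With d = 1.366, ⟨z⟩ = 0.68300.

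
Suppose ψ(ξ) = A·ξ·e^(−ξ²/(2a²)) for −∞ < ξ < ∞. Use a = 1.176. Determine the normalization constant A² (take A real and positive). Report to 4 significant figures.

A^2 ≈ 0.6938

We need A² ∫|f|² dξ = 1, taking the integral from −∞ to ∞.
Differentiating ∫e^(−αξ²) dξ = √(π/α) under α to get the higher moments, carrying out the integral gives A² · √(π)·a^3/2.
Substituting a = 1.176 gives A² = 0.69380, so A = 0.83295.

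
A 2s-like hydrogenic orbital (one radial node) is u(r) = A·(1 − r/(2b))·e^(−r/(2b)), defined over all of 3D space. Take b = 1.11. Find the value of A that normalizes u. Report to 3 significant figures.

A ≈ 0.171

Require ∫ |u|² 4πr² dr = 1 over the whole domain.
∫|u|² 4πr² dr = A²·(8·π·b^3).
Setting this equal to 1 gives A² = 1/(8·π·b^3).
With b = 1.11: A² = 0.02909 and A = 0.1706.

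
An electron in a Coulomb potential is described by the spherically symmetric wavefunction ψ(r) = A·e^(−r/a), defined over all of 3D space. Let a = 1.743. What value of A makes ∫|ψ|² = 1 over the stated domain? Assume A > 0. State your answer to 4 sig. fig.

A ≈ 0.2452

Normalization requires ∫|ψ|² 4πr² dr = 1, integrated from 0 to ∞.
The angular integral contributes 4π, leaving ∫₀^∞ r²|ψ|² dr.
Recall ∫₀^∞ r^m e^(−r/β) dr = m!·β^(m+1), with ψ = A·e^(−r/a), the integral evaluates to A²·[π·a^3].
Hence A² = 1/[π·a^3].
Plugging in a = 1.743 yields A = 0.24518.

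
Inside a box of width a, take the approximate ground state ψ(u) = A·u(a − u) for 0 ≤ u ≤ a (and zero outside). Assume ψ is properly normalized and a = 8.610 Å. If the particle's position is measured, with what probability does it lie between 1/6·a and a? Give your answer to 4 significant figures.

P ≈ 0.9645

P = ∫_{1/6·a}^{a} |ψ(u)|² du.
Since A² = 1/(a^5/30), this is the region integral divided by the full normalization integral.
Substituting t = u/a, A² and the length scale cancel in the ratio: P = ∫_{1/6}^{1} t^2·(1 - t)^2 dt / ∫_{0}^{1} t^2·(1 - t)^2 dt.
Using ∫ t^2·(1 - t)^2 dt = t^3·(6·t^2 - 15·t + 10)/30, the numerator is 125/3888 and the denominator is 1/30.
The result is P = 625/648.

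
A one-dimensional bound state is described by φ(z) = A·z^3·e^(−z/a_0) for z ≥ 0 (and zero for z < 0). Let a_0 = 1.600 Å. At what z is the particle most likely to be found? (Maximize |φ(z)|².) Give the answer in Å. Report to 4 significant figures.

z ≈ 4.800 Å

The maximum of |φ(z)|² occurs where its derivative vanishes.
This gives z = 3·a_0.
With a_0 = 1.600, the most probable position is 4.8000 Å.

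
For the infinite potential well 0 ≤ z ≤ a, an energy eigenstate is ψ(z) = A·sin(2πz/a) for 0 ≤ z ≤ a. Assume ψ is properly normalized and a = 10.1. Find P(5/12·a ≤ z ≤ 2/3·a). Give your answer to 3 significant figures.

P ≈ 0.112

P = ∫_{5/12·a}^{2/3·a} |ψ(z)|² dz.
With A² fixed by ∫|ψ|² = 1, i.e. A² = (a/2)^(−1), substitute and integrate.
Let u = z/a; then A² and the length scale cancel, so P = ∫_{5/12}^{2/3} sin(2·π·u)^2 du ÷ ∫_{0}^{1} sin(2·π·u)^2 du.
With ∫ sin(2·π·u)^2 du = u/2 - sin(4·π·u)/(8·π) + C, the region integral is -√(3)/(8·π) + 1/8 and the full one is 1/2.
The result is P = (π - √(3))/(4·π).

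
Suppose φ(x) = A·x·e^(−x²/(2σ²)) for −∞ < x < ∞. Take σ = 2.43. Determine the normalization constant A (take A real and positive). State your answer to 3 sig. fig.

Normalization requires ∫|φ|² dx = 1, integrated from −∞ to ∞.
∫|φ|² dx = A²·(√(π)·σ^3/2).
Plugging in σ = 2.43 yields A = 0.2804.

A ≈ 0.280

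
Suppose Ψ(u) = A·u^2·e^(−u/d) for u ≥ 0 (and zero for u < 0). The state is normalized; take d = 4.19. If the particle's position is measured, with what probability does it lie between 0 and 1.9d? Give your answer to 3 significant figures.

P ≈ 0.332

|Ψ|² is the probability density, so P = ∫_{0}^{1.9d} |Ψ|² du.
The normalization integral ∫|Ψ|²du over the whole domain equals 3·d^5/4·A², and A² cancels in the ratio.
Let t = u/d; then A² and the length scale cancel, so P = ∫_{0}^{1.9} t^4·e^(-2·t) dt ÷ ∫_{0}^{∞} t^4·e^(-2·t) dt.
With ∫ t^4·e^(-2·t) dt = -(t^4/2 + t^3 + 3·t^2/2 + 3·t/2 + 3/4)·e^(-2·t) + C, the region integral is ≈ 0.24912 and the full one is 3/4.
The result is P = 0.3322.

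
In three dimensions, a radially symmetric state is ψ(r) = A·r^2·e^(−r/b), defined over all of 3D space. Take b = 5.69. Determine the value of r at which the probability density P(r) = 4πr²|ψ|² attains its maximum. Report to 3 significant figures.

r ≈ 17.1

Differentiate P(r) = 4πr²|ψ|² with respect to r and set to zero.
Solving yields r = 3·b.
With b = 5.69, the most probable radial distance is 17.07.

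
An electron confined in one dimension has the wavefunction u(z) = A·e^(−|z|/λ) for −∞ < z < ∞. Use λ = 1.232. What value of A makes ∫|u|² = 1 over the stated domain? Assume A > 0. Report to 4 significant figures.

Normalization requires ∫|u|² dz = 1, integrated from −∞ to ∞.
The integral (without the A² prefactor) comes out to λ.
Hence A² = 1/[λ].
With λ = 1.232: A² = 0.81169 and A = 0.90094.

A ≈ 0.9009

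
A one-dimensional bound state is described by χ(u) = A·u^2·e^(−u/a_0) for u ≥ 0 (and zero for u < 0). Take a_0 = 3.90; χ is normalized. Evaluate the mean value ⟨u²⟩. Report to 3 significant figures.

⟨u²⟩ = ∫ u^2 |χ|² du over the full domain.
Using ∫₀^∞ uⁿ e^(−αu) du = n!/αⁿ⁺¹, evaluating both integrals, ⟨u²⟩ = 15·a_0^2/2.
Putting a_0 = 3.90 gives 114.1.

⟨u^2⟩ ≈ 114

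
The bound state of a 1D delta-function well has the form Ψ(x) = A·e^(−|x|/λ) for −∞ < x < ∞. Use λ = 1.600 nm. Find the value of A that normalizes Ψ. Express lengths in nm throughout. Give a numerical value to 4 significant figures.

A ≈ 0.7906 nm^(-1/2)

We need A² ∫|f|² dx = 1, taking the integral from −∞ to ∞.
With ∫₀^∞ x^0 e^(−αx) dx = 0!/α^1, the integral (without the A² prefactor) comes out to λ.
So A² = (λ)^(−1).
Substituting λ = 1.600 gives A² = 0.62500, so A = 0.79057.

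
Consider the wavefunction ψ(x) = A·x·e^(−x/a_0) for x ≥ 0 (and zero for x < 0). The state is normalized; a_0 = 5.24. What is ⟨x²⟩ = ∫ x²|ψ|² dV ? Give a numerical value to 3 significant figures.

By definition ⟨x²⟩ = ∫ x^2 |ψ(x)|² dx.
Recall ∫₀^∞ x^m e^(−x/β) dx = m!·β^(m+1), the ratio of the moment integral to the normalization integral gives ⟨x²⟩ = 3·a_0^2.
Putting a_0 = 5.24 gives 82.37.

⟨x^2⟩ ≈ 82.4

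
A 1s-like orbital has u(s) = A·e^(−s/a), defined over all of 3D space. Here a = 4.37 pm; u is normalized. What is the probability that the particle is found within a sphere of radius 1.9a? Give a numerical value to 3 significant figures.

P ≈ 0.731

P = ∫ |u|² 4πs² ds over s ≤ 1.9a.
A² is fixed by ∫₀^∞ 4πs²|u|² ds = 1, i.e. A² = (π·a^3)^(−1).
Substituting t = s/a, A², 4π and the length scale all cancel in the ratio: P = ∫_{0}^{1.9} t^2·e^(-2·t) dt / ∫_{0}^{∞} t^2·e^(-2·t) dt.
With ∫ t^2·e^(-2·t) dt = -(2·t^2 + 2·t + 1)·e^(-2·t)/4 + C, the region integral is 1/4 - 601·e^(-19/5)/200 and the full one is 1/4.
This evaluates to P = 0.7311.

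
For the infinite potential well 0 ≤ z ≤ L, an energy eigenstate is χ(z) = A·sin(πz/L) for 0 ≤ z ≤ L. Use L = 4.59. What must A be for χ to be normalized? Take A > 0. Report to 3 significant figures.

A ≈ 0.660

Require ∫ |χ|² dz = 1 over the whole domain.
∫|χ|² dz = A²·(L/2).
Plugging in L = 4.59 yields A = 0.6601.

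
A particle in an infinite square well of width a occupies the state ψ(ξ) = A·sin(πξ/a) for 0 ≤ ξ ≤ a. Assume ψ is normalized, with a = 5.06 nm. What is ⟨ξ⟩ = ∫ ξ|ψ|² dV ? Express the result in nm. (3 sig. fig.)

By definition ⟨ξ⟩ = ∫ ξ |ψ(ξ)|² dξ.
Evaluating both integrals, ⟨ξ⟩ = a/2.
Putting a = 5.06 gives 2.530.

⟨ξ⟩ ≈ 2.53 nm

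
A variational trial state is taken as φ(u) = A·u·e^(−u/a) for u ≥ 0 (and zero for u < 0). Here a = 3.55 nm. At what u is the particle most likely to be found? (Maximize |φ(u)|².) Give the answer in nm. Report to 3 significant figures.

The maximum of |φ(u)|² occurs where its derivative vanishes.
Solving yields u = a.
With a = 3.55, the most probable position is 3.550 nm.

u ≈ 3.55 nm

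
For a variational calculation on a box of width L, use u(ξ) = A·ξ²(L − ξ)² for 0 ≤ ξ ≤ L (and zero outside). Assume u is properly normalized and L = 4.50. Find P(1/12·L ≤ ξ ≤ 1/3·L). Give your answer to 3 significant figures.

P = ∫_{1/12·L}^{1/3·L} |u(ξ)|² dξ.
Since A² = 1/(L^9/630), this is the region integral divided by the full normalization integral.
Substituting t = ξ/L, A² and the length scale cancel in the ratio: P = ∫_{1/12}^{1/3} t^4·(1 - t)^4 dt / ∫_{0}^{1} t^4·(1 - t)^4 dt.
Using ∫ t^4·(1 - t)^4 dt = t^5·(70·t^4 - 315·t^3 + 540·t^2 - 420·t + 126)/630, the numerator is ≈ 0.00022931 and the denominator is 1/630.
This works out to P = 0.1445.

P ≈ 0.144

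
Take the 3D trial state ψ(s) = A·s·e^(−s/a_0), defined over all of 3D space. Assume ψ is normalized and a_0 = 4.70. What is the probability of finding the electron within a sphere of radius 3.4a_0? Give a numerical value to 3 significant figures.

P = ∫ |ψ|² 4πs² ds over s ≤ 3.4a_0.
The full normalization integral is A²·[3·π·a_0^5] = 1, fixing A².
Substituting u = s/a_0, A², 4π and the length scale all cancel in the ratio: P = ∫_{0}^{3.4} u^4·e^(-2·u) du / ∫_{0}^{∞} u^4·e^(-2·u) du.
An antiderivative of u^4·e^(-2·u) is -(u^4/2 + u^3 + 3·u^2/2 + 3·u/2 + 3/4)·e^(-2·u); evaluating from 0 to 3.4 gives ≈ 0.60598, while the full integral is 3/4.
The region integral divided by the full integral gives P = 0.8080.

P ≈ 0.808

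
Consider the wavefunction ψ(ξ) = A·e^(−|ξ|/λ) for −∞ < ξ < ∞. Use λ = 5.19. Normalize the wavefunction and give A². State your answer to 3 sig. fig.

Require ∫ |ψ|² dξ = 1 over the whole domain.
With ∫₀^∞ ξ^0 e^(−αξ) dξ = 0!/α^1, the integral (without the A² prefactor) comes out to λ.
Setting this equal to 1 gives A² = 1/(λ).
Plugging in λ = 5.19 yields A = 0.4390.

A^2 ≈ 0.193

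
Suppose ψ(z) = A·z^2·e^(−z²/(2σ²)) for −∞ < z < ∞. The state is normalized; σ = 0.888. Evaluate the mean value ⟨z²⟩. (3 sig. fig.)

⟨z²⟩ = ∫ z^2 |ψ|² dz over the full domain.
Evaluating both integrals, ⟨z²⟩ = 5·σ^2/2.
Putting σ = 0.888 gives 1.971.

⟨z^2⟩ ≈ 1.97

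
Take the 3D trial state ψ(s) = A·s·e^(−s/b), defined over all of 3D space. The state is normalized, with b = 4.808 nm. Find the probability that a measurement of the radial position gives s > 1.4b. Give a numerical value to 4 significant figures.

Integrate the radial probability density 4πs²|ψ|² over s > 1.4b.
Normalization gives A² = 1/(3·π·b^5).
In terms of u = s/b (A², 4π and the length scale all cancel between numerator and denominator), P = [∫_{1.4}^{∞} u^4·e^(-2·u) du] / [∫_{0}^{∞} u^4·e^(-2·u) du].
Using ∫ u^4·e^(-2·u) du = -(u^4/2 + u^3 + 3·u^2/2 + 3·u/2 + 3/4)·e^(-2·u), the numerator is ≈ 0.635757 and the denominator is 3/4.
This evaluates to P = 0.84768.

P ≈ 0.8477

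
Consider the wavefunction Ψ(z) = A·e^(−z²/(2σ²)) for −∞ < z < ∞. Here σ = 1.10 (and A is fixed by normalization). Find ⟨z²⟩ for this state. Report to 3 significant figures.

The expectation value is the |Ψ|²-weighted average of z^2: ∫ z^2|Ψ|² dz.
Using the Gaussian integral ∫_{−∞}^{∞} e^(−αz²) dz = √(π/α), evaluating both integrals, ⟨z²⟩ = σ^2/2.
Putting σ = 1.10 gives 0.6050.

⟨z^2⟩ ≈ 0.605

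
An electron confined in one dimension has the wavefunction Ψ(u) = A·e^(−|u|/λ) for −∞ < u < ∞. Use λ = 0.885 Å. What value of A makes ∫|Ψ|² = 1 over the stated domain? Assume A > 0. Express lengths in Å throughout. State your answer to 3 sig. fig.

A ≈ 1.06 Å^(-1/2)

Require ∫ |Ψ|² du = 1 over the whole domain.
Using ∫₀^∞ uⁿ e^(−αu) du = n!/αⁿ⁺¹, ∫|Ψ|² du = A²·(λ).
So A² = (λ)^(−1).
Plugging in λ = 0.885 yields A = 1.063.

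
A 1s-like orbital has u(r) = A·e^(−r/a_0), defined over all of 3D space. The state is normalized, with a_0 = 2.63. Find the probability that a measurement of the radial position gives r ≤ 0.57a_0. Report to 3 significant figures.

P = ∫ |u|² 4πr² dr over r ≤ 0.57a_0.
A² is fixed by ∫₀^∞ 4πr²|u|² dr = 1, i.e. A² = (π·a_0^3)^(−1).
Substituting t = r/a_0, A², 4π and the length scale all cancel in the ratio: P = ∫_{0}^{0.57} t^2·e^(-2·t) dt / ∫_{0}^{∞} t^2·e^(-2·t) dt.
An antiderivative of t^2·e^(-2·t) is -(2·t^2 + 2·t + 1)·e^(-2·t)/4; evaluating from 0 to 0.57 gives ≈ 0.026942, while the full integral is 1/4.
The region integral divided by the full integral gives P = 0.1078.

P ≈ 0.108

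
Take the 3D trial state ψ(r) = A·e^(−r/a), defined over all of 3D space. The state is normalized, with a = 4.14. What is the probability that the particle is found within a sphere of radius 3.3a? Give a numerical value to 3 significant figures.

Integrate the radial probability density 4πr²|ψ|² over r ≤ 3.3a.
The full normalization integral is A²·[π·a^3] = 1, fixing A².
In terms of u = r/a (A², 4π and the length scale all cancel between numerator and denominator), P = [∫_{0}^{3.3} u^2·e^(-2·u) du] / [∫_{0}^{∞} u^2·e^(-2·u) du].
With ∫ u^2·e^(-2·u) du = -(2·u^2 + 2·u + 1)·e^(-2·u)/4 + C, the region integral is 1/4 - 1469·e^(-33/5)/200 and the full one is 1/4.
This evaluates to P = 0.9600.

P ≈ 0.960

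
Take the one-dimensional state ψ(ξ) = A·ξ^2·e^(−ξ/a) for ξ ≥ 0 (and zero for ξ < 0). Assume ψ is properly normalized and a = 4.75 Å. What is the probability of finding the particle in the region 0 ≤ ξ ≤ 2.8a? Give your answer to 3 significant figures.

P ≈ 0.658

P = ∫_{0}^{2.8a} |ψ(ξ)|² dξ.
With A² fixed by ∫|ψ|² = 1, i.e. A² = (3·a^5/4)^(−1), substitute and integrate.
Substituting u = ξ/a, A² and the length scale cancel in the ratio: P = ∫_{0}^{2.8} u^4·e^(-2·u) du / ∫_{0}^{∞} u^4·e^(-2·u) du.
An antiderivative of u^4·e^(-2·u) is -(u^4/2 + u^3 + 3·u^2/2 + 3·u/2 + 3/4)·e^(-2·u); evaluating from 0 to 2.8 gives ≈ 0.49339, while the full integral is 3/4.
This works out to P = 0.6578.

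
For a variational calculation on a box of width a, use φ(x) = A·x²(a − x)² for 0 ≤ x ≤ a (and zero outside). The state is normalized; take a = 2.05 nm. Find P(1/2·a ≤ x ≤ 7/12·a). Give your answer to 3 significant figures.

P = ∫_{1/2·a}^{7/12·a} |φ(x)|² dx.
With A² fixed by ∫|φ|² = 1, i.e. A² = (a^9/630)^(−1), substitute and integrate.
Let u = x/a; then A² and the length scale cancel, so P = ∫_{1/2}^{7/12} u^4·(1 - u)^4 du ÷ ∫_{0}^{1} u^4·(1 - u)^4 du.
With ∫ u^4·(1 - u)^4 du = u^5·(70·u^4 - 315·u^3 + 540·u^2 - 420·u + 126)/630 + C, the region integral is ≈ 0.00031376 and the full one is 1/630.
Taking the ratio, P = 0.1977.

P ≈ 0.198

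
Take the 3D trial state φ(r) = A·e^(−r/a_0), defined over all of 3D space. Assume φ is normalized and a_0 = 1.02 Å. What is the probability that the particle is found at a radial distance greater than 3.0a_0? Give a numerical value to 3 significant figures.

P ≈ 0.0620

With dV = 4πr²dr, the probability is ∫|φ|² dV over r > 3.0a_0.
Normalization gives A² = 1/(π·a_0^3).
Substituting u = r/a_0, A², 4π and the length scale all cancel in the ratio: P = ∫_{3.0}^{∞} u^2·e^(-2·u) du / ∫_{0}^{∞} u^2·e^(-2·u) du.
With ∫ u^2·e^(-2·u) du = -(2·u^2 + 2·u + 1)·e^(-2·u)/4 + C, the region integral is 25·e^(-6)/4 and the full one is 1/4.
This evaluates to P = 0.06197.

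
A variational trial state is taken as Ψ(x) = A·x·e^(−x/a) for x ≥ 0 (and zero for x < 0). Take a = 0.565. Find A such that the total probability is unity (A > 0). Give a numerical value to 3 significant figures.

A ≈ 4.71

Normalization requires ∫|Ψ|² dx = 1, integrated from 0 to ∞.
With Ψ = A·x·e^(−x/a), the integral evaluates to A²·[a^3/4].
So A² = (a^3/4)^(−1).
Substituting a = 0.565 gives A² = 22.18, so A = 4.709.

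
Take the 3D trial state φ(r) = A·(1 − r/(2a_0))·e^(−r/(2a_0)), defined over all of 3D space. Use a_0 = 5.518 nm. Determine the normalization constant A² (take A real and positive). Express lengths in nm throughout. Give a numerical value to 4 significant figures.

Normalization requires ∫|φ|² 4πr² dr = 1, integrated from 0 to ∞.
With ∫₀^∞ r^4 e^(−αr) dr = 4!/α^5, with φ = A·(1 − r/(2a_0))·e^(−r/(2a_0)), the integral evaluates to A²·[8·π·a_0^3].
So A² = (8·π·a_0^3)^(−1).
Substituting a_0 = 5.518 gives A² = 0.00023682, so A = 0.015389.

A^2 ≈ 0.0002368 nm^(-3)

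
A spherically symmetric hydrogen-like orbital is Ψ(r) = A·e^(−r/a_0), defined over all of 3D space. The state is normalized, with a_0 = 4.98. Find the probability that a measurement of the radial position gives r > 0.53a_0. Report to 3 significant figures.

P ≈ 0.908

P = ∫ |Ψ|² 4πr² dr over r > 0.53a_0.
A² is fixed by ∫₀^∞ 4πr²|Ψ|² dr = 1, i.e. A² = (π·a_0^3)^(−1).
Let u = r/a_0; then A², 4π and the length scale all cancel, so P = ∫_{0.53}^{∞} u^2·e^(-2·u) du ÷ ∫_{0}^{∞} u^2·e^(-2·u) du.
Using ∫ u^2·e^(-2·u) du = -(2·u^2 + 2·u + 1)·e^(-2·u)/4, the numerator is ≈ 0.22708 and the denominator is 1/4.
The region integral divided by the full integral gives P = 0.9083.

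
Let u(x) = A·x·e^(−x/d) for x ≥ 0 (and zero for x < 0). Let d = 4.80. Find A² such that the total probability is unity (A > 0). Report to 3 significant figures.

A^2 ≈ 0.0362

The normalization condition is ∫|u|² dx = 1 from 0 to ∞.
Carrying out the integral gives A² · d^3/4.
So A² = (d^3/4)^(−1).
Substituting d = 4.80 gives A² = 0.03617, so A = 0.1902.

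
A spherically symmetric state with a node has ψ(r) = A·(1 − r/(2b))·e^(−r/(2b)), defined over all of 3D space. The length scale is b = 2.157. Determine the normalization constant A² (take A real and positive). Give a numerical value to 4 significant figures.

The normalization condition is ∫|ψ|² 4πr² dr = 1 from 0 to ∞.
In 3D with spherical symmetry the volume element is 4πr² dr.
Using ∫₀^∞ rⁿ e^(−αr) dr = n!/αⁿ⁺¹, ∫|ψ|² 4πr² dr = A²·(8·π·b^3).
Substituting b = 2.157 gives A² = 0.0039647, so A = 0.062966.

A^2 ≈ 0.003965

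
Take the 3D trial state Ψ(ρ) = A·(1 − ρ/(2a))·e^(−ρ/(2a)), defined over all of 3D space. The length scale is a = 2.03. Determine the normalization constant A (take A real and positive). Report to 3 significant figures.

A ≈ 0.0690

Normalization requires ∫|Ψ|² 4πρ² dρ = 1, integrated from 0 to ∞.
Carrying out the integral gives A² · 8·π·a^3.
So A² = (8·π·a^3)^(−1).
Plugging in a = 2.03 yields A = 0.06897.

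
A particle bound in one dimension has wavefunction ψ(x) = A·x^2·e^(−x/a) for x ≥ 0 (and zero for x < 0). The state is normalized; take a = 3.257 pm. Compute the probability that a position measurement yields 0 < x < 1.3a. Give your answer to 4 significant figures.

P = ∫_{0}^{1.3a} |ψ(x)|² dx.
Since A² = 1/(3·a^5/4), this is the region integral divided by the full normalization integral.
Substituting u = x/a, A² and the length scale cancel in the ratio: P = ∫_{0}^{1.3} u^4·e^(-2·u) du / ∫_{0}^{∞} u^4·e^(-2·u) du.
An antiderivative of u^4·e^(-2·u) is -(u^4/2 + u^3 + 3·u^2/2 + 3·u/2 + 3/4)·e^(-2·u); evaluating from 0 to 1.3 gives ≈ 0.0919324, while the full integral is 3/4.
This works out to P = 0.12258.

P ≈ 0.1226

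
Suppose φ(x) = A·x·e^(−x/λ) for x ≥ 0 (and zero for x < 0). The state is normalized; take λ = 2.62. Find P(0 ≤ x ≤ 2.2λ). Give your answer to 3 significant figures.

P ≈ 0.815

P = ∫_{0}^{2.2λ} |φ(x)|² dx.
With A² fixed by ∫|φ|² = 1, i.e. A² = (λ^3/4)^(−1), substitute and integrate.
Substituting u = x/λ, A² and the length scale cancel in the ratio: P = ∫_{0}^{2.2} u^2·e^(-2·u) du / ∫_{0}^{∞} u^2·e^(-2·u) du.
Using ∫ u^2·e^(-2·u) du = -(2·u^2 + 2·u + 1)·e^(-2·u)/4, the numerator is 1/4 - 377·e^(-22/5)/100 and the denominator is 1/4.
This works out to P = 0.8149.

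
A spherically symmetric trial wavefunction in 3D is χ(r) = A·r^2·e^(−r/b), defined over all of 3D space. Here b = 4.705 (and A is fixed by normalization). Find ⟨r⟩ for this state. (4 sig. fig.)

The expectation value is the |χ|²-weighted average of r: ∫ r|χ|² 4πr² dr.
Since the A² factors cancel between numerator and denominator, ⟨r⟩ = 7·b/2.
With b = 4.705, ⟨r⟩ = 16.468.

⟨r⟩ ≈ 16.47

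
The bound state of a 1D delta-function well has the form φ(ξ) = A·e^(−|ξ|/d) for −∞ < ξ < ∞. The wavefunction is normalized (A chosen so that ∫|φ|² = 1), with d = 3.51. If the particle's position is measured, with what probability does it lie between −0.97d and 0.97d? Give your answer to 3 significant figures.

P ≈ 0.856

|φ|² is the probability density, so P = ∫_{−0.97d}^{0.97d} |φ|² dξ.
With A² fixed by ∫|φ|² = 1, i.e. A² = (d)^(−1), substitute and integrate.
By symmetry take twice the ξ ≥ 0 contribution in numerator and denominator; the 2's cancel. Substituting u = ξ/d, A² and the length scale cancel in the ratio: P = ∫_{0}^{0.97} e^(-2·u) du / ∫_{0}^{∞} e^(-2·u) du.
With ∫ e^(-2·u) du = -e^(-2·u)/2 + C, the region integral is 1/2 - e^(-97/50)/2 and the full one is 1/2.
The result is P = 0.8563.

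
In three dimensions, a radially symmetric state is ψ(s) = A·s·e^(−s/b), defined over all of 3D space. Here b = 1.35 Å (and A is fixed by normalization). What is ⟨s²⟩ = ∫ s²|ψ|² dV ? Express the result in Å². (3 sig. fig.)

By definition ⟨s²⟩ = ∫ s^2 |ψ(s)|² 4πs² ds.
With ∫₀^∞ s^6 e^(−αs) ds = 6!/α^7, since the A² factors cancel between numerator and denominator, ⟨s²⟩ = 15·b^2/2.
Putting b = 1.35 gives 13.67.

⟨s^2⟩ ≈ 13.7 Å^2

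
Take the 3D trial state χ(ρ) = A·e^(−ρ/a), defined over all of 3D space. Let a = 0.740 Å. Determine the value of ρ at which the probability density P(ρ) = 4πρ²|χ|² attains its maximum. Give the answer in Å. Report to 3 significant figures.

Differentiate P(ρ) = 4πρ²|χ|² with respect to ρ and set to zero.
This gives ρ = a.
With a = 0.740, the most probable radial distance is 0.7400 Å.

ρ ≈ 0.740 Å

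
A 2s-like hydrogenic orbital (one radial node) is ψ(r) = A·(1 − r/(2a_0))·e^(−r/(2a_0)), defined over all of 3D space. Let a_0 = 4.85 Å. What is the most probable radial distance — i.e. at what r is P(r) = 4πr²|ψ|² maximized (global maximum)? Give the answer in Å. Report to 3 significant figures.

r ≈ 25.4 Å

Differentiate P(r) = 4πr²|ψ|² with respect to r and set to zero.
This gives r = a_0·(√(5) + 3).
With a_0 = 4.85, the most probable radial distance is 25.39 Å.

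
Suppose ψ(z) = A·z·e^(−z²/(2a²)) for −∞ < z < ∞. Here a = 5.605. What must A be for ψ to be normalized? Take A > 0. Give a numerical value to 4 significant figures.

The normalization condition is ∫|ψ|² dz = 1 from −∞ to ∞.
The integral (without the A² prefactor) comes out to √(π)·a^3/2.
Plugging in a = 5.605 yields A = 0.080051.

A ≈ 0.08005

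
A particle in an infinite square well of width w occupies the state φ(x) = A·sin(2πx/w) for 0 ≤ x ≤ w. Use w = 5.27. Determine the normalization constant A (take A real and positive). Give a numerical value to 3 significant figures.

Normalization requires ∫|φ|² dx = 1, integrated from 0 to w.
With ∫₀^w sin²(nπx/w) dx = w/2, the integral (without the A² prefactor) comes out to w/2.
Setting this equal to 1 gives A² = 1/(w/2).
Substituting w = 5.27 gives A² = 0.3795, so A = 0.6160.

A ≈ 0.616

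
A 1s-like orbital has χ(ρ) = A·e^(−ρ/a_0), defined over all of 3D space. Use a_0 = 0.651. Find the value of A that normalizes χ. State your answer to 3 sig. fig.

Require ∫ |χ|² 4πρ² dρ = 1 over the whole domain.
The angular integral contributes 4π, leaving ∫₀^∞ ρ²|χ|² dρ.
∫|χ|² 4πρ² dρ = A²·(π·a_0^3).
So A² = (π·a_0^3)^(−1).
With a_0 = 0.651: A² = 1.154 and A = 1.074.

A ≈ 1.07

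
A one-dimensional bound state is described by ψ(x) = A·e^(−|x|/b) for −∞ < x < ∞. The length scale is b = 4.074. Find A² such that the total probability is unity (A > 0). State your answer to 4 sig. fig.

A^2 ≈ 0.2455

We need A² ∫|f|² dx = 1, taking the integral from −∞ to ∞.
With ψ = A·e^(−|x|/b), the integral evaluates to A²·[b].
Setting this equal to 1 gives A² = 1/(b).
With b = 4.074: A² = 0.24546 and A = 0.49544.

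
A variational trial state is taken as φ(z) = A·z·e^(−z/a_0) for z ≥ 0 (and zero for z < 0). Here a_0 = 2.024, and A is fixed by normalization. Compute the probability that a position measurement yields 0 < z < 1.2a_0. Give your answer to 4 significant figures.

P ≈ 0.4303

P = ∫_{0}^{1.2a_0} |φ(z)|² dz.
The normalization integral ∫|φ|²dz over the whole domain equals a_0^3/4·A², and A² cancels in the ratio.
Let u = z/a_0; then A² and the length scale cancel, so P = ∫_{0}^{1.2} u^2·e^(-2·u) du ÷ ∫_{0}^{∞} u^2·e^(-2·u) du.
An antiderivative of u^2·e^(-2·u) is -(2·u^2 + 2·u + 1)·e^(-2·u)/4; evaluating from 0 to 1.2 gives 1/4 - 157·e^(-12/5)/100, while the full integral is 1/4.
This works out to P = 0.43029.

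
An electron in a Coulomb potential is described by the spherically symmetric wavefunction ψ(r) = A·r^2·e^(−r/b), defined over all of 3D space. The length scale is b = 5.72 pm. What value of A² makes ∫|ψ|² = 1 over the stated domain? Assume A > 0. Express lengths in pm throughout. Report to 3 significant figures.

A^2 ≈ 7.06E-8 pm^(-7)

Require ∫ |ψ|² 4πr² dr = 1 over the whole domain.
Using ∫₀^∞ rⁿ e^(−αr) dr = n!/αⁿ⁺¹, the integral (without the A² prefactor) comes out to 45·π·b^7/2.
Setting this equal to 1 gives A² = 1/(45·π·b^7/2).
With b = 5.72: A² = 7.061E-8 and A = 0.0002657.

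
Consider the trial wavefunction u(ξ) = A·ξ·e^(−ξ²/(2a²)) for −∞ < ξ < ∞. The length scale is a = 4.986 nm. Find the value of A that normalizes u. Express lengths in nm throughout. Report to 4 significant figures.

A ≈ 0.09541 nm^(-3/2)

We need A² ∫|f|² dξ = 1, taking the integral from −∞ to ∞.
∫|u|² dξ = A²·(√(π)·a^3/2).
Substituting a = 4.986 gives A² = 0.0091033, so A = 0.095411.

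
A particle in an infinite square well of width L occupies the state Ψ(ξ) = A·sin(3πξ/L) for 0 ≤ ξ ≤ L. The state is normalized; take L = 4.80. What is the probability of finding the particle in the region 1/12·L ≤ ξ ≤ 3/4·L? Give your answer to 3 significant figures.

P ≈ 0.667

The probability is P = ∫ |Ψ|² dξ over [1/12·L, 3/4·L].
Since A² = 1/(L/2), this is the region integral divided by the full normalization integral.
Substituting u = ξ/L, A² and the length scale cancel in the ratio: P = ∫_{1/12}^{3/4} sin(3·π·u)^2 du / ∫_{0}^{1} sin(3·π·u)^2 du.
With ∫ sin(3·π·u)^2 du = u/2 - sin(6·π·u)/(12·π) + C, the region integral is 1/3 and the full one is 1/2.
This works out to P = 2/3.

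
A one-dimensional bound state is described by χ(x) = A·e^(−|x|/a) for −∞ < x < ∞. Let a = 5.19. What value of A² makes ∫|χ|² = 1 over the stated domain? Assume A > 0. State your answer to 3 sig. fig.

A^2 ≈ 0.193

Normalization requires ∫|χ|² dx = 1, integrated from −∞ to ∞.
Carrying out the integral gives A² · a.
Setting this equal to 1 gives A² = 1/(a).
Substituting a = 5.19 gives A² = 0.1927, so A = 0.4390.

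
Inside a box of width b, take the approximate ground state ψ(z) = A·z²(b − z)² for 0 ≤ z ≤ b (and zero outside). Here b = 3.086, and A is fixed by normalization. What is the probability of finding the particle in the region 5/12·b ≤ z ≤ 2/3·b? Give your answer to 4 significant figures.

The probability is P = ∫ |ψ|² dz over [5/12·b, 2/3·b].
With A² fixed by ∫|ψ|² = 1, i.e. A² = (b^9/630)^(−1), substitute and integrate.
Let u = z/b; then A² and the length scale cancel, so P = ∫_{5/12}^{2/3} u^4·(1 - u)^4 du ÷ ∫_{0}^{1} u^4·(1 - u)^4 du.
Using ∫ u^4·(1 - u)^4 du = u^5·(70·u^4 - 315·u^3 + 540·u^2 - 420·u + 126)/630, the numerator is ≈ 0.000877499 and the denominator is 1/630.
This works out to P = 0.55282.

P ≈ 0.5528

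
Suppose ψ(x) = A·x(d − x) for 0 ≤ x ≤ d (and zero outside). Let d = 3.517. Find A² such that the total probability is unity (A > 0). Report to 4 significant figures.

A^2 ≈ 0.05575

We need A² ∫|f|² dx = 1, taking the integral from 0 to d.
Expanding the polynomial and integrating term by term, carrying out the integral gives A² · d^5/30.
Hence A² = 1/[d^5/30].
Substituting d = 3.517 gives A² = 0.055752, so A = 0.23612.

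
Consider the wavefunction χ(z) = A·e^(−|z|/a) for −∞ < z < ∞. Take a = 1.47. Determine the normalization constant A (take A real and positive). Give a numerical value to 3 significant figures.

Require ∫ |χ|² dz = 1 over the whole domain.
With ∫₀^∞ z^0 e^(−αz) dz = 0!/α^1, with χ = A·e^(−|z|/a), the integral evaluates to A²·[a].
Hence A² = 1/[a].
Substituting a = 1.47 gives A² = 0.6803, so A = 0.8248.

A ≈ 0.825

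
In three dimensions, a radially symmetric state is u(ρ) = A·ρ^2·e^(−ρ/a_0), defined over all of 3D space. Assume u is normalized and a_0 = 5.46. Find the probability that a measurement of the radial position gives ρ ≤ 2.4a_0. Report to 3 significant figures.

P ≈ 0.209

P = ∫ |u|² 4πρ² dρ over ρ ≤ 2.4a_0.
The full normalization integral is A²·[45·π·a_0^7/2] = 1, fixing A².
In terms of t = ρ/a_0 (A², 4π and the length scale all cancel between numerator and denominator), P = [∫_{0}^{2.4} t^6·e^(-2·t) dt] / [∫_{0}^{∞} t^6·e^(-2·t) dt].
With ∫ t^6·e^(-2·t) dt = -(4·t^6 + 12·t^5 + 30·t^4 + 60·t^3 + 90·t^2 + 90·t + 45)·e^(-2·t)/8 + C, the region integral is ≈ 1.1767 and the full one is 45/8.
The region integral divided by the full integral gives P = 0.2092.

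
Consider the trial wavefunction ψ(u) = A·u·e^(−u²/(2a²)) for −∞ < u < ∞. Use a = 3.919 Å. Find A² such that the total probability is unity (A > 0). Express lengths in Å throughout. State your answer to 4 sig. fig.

A^2 ≈ 0.01875 Å^(-3)

Normalization requires ∫|ψ|² du = 1, integrated from −∞ to ∞.
The integral (without the A² prefactor) comes out to √(π)·a^3/2.
Hence A² = 1/[√(π)·a^3/2].
With a = 3.919: A² = 0.018747 and A = 0.13692.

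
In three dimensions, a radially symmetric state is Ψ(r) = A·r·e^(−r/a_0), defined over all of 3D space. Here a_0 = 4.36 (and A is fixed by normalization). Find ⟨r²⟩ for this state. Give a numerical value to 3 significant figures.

⟨r^2⟩ ≈ 143

By definition ⟨r²⟩ = ∫ r^2 |Ψ(r)|² 4πr² dr.
The ratio of the moment integral to the normalization integral gives ⟨r²⟩ = 15·a_0^2/2.
With a_0 = 4.36, ⟨r^2⟩ = 142.6.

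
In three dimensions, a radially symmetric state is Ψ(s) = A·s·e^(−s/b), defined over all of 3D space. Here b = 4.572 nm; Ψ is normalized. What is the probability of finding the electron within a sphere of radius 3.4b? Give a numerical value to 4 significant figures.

Integrate the radial probability density 4πs²|Ψ|² over s ≤ 3.4b.
The full normalization integral is A²·[3·π·b^5] = 1, fixing A².
Substituting u = s/b, A², 4π and the length scale all cancel in the ratio: P = ∫_{0}^{3.4} u^4·e^(-2·u) du / ∫_{0}^{∞} u^4·e^(-2·u) du.
An antiderivative of u^4·e^(-2·u) is -(u^4/2 + u^3 + 3·u^2/2 + 3·u/2 + 3/4)·e^(-2·u); evaluating from 0 to 3.4 gives ≈ 0.605977, while the full integral is 3/4.
The region integral divided by the full integral gives P = 0.80797.

P ≈ 0.8080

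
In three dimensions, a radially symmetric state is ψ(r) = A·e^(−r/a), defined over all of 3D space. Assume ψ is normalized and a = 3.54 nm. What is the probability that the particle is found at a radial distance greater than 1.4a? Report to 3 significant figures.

Integrate the radial probability density 4πr²|ψ|² over r > 1.4a.
Normalization gives A² = 1/(π·a^3).
Let u = r/a; then A², 4π and the length scale all cancel, so P = ∫_{1.4}^{∞} u^2·e^(-2·u) du ÷ ∫_{0}^{∞} u^2·e^(-2·u) du.
With ∫ u^2·e^(-2·u) du = -(2·u^2 + 2·u + 1)·e^(-2·u)/4 + C, the region integral is 193·e^(-14/5)/100 and the full one is 1/4.
This evaluates to P = 0.4695.

P ≈ 0.469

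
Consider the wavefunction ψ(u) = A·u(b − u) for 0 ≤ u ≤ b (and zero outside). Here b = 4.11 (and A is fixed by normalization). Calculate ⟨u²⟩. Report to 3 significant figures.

⟨u²⟩ = ∫ u^2 |ψ|² du over the full domain.
The ratio of the moment integral to the normalization integral gives ⟨u²⟩ = 2·b^2/7.
Putting b = 4.11 gives 4.826.

⟨u^2⟩ ≈ 4.83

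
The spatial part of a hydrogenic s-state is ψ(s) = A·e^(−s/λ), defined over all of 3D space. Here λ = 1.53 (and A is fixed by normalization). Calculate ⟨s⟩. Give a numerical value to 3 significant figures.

⟨s⟩ ≈ 2.30

⟨s⟩ = ∫ s |ψ|² 4πs² ds over the full domain.
The ratio of the moment integral to the normalization integral gives ⟨s⟩ = 3·λ/2.
Putting λ = 1.53 gives 2.295.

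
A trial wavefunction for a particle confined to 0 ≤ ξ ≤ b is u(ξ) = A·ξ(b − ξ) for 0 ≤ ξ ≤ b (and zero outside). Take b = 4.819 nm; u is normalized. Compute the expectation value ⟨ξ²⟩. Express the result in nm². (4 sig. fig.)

⟨ξ²⟩ = ∫ ξ^2 |u|² dξ over the full domain.
Expanding the polynomial and integrating term by term, since the A² factors cancel between numerator and denominator, ⟨ξ²⟩ = 2·b^2/7.
Putting b = 4.819 gives 6.6351.

⟨ξ^2⟩ ≈ 6.635 nm^2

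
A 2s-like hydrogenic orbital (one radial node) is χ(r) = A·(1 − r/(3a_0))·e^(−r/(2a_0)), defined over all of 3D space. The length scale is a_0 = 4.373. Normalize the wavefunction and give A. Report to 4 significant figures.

A ≈ 0.03778

The normalization condition is ∫|χ|² 4πr² dr = 1 from 0 to ∞.
The angular integral contributes 4π, leaving ∫₀^∞ r²|χ|² dr.
Using ∫₀^∞ rⁿ e^(−αr) dr = n!/αⁿ⁺¹, with χ = A·(1 − r/(3a_0))·e^(−r/(2a_0)), the integral evaluates to A²·[8·π·a_0^3/3].
So A² = (8·π·a_0^3/3)^(−1).
Substituting a_0 = 4.373 gives A² = 0.0014274, so A = 0.037781.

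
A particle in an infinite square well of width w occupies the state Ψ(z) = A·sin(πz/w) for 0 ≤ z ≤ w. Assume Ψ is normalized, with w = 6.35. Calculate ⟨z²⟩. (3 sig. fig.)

By definition ⟨z²⟩ = ∫ z^2 |Ψ(z)|² dz.
With ∫₀^w sin²(nπz/w) dz = w/2, since the A² factors cancel between numerator and denominator, ⟨z²⟩ = -w^2/(2·π^2) + w^2/3.
With w = 6.35, ⟨z^2⟩ = 11.40.

⟨z^2⟩ ≈ 11.4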